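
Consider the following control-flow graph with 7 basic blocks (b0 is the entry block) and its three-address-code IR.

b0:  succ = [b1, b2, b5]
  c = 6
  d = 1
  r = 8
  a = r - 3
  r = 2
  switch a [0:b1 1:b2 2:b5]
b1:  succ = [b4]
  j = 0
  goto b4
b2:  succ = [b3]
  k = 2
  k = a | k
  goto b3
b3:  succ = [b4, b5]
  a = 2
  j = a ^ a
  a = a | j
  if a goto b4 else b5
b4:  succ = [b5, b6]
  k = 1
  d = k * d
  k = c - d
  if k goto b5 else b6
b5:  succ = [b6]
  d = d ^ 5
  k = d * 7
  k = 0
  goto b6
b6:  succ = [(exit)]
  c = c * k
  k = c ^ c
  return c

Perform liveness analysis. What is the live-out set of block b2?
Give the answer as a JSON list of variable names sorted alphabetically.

Block summaries:
  b0 def {a,c,d,r} use ∅
  b1 def {j} use ∅
  b2 def {k} use {a}
  b3 def {a,j} use ∅
  b4 def {d,k} use {c,d}
  b5 def {d,k} use {d}
  b6 def {c,k} use {c,k}

Live sets:
  b0 li=∅ lo={a,c,d}
  b1 li={c,d} lo={c,d}
  b2 li={a,c,d} lo={c,d}
  b3 li={c,d} lo={c,d}
  b4 li={c,d} lo={c,d,k}
  b5 li={c,d} lo={c,k}
  b6 li={c,k} lo=∅

live-out(b2) = ["c", "d"]

Answer: ["c", "d"]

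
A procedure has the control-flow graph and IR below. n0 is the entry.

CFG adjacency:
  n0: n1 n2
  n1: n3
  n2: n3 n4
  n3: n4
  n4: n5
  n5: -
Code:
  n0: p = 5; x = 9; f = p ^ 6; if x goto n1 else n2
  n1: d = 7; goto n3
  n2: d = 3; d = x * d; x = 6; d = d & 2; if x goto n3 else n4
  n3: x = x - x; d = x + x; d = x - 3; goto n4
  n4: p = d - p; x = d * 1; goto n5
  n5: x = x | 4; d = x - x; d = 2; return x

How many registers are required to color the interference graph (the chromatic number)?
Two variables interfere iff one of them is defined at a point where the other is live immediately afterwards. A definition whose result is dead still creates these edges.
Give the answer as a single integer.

Answer: 3

Derivation:
def/use:
  n0: def={f,p,x} ue=∅
  n1: def={d} ue=∅
  n2: def={d,x} ue={x}
  n3: def={d,x} ue={x}
  n4: def={p,x} ue={d,p}
  n5: def={d,x} ue={x}

Backward fixpoint:
  n0: in=∅ out={p,x}
  n1: in={p,x} out={p,x}
  n2: in={p,x} out={d,p,x}
  n3: in={p,x} out={d,p}
  n4: in={d,p} out={x}
  n5: in={x} out=∅

Interference:
  d — {p,x}
  f — {p,x}
  p — {d,f,x}
  x — {d,f,p}

Chromatic number:
  {d,p,x} pairwise interfere (3-clique) ⇒ χ ≥ 3
  assign d→r2 f→r2 p→r0 x→r1 — no edge inside a register ⇒ χ ≤ 3
  χ = 3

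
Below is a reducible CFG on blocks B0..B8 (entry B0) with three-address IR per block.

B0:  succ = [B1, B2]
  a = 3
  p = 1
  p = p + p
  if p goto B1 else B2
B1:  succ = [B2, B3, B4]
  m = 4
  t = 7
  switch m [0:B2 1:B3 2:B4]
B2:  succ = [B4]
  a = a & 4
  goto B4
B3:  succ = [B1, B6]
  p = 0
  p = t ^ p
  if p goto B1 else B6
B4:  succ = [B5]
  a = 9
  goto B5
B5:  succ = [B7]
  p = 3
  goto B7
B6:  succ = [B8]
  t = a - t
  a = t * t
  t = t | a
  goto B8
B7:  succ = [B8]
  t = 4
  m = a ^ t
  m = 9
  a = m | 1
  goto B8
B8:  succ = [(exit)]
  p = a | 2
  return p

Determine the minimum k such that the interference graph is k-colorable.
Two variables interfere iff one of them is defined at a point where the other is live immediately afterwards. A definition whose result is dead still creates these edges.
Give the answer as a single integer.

Per-block:
  B0: def={a,p} ue=∅
  B1: def={m,t} ue=∅
  B2: def={a} ue={a}
  B3: def={p} ue={t}
  B4: def={a} ue=∅
  B5: def={p} ue=∅
  B6: def={a,t} ue={a,t}
  B7: def={a,m,t} ue={a}
  B8: def={p} ue={a}

Liveness:
  live B0: ∅→{a}
  live B1: {a}→{a,t}
  live B2: {a}→∅
  live B3: {a,t}→{a,t}
  live B4: ∅→{a}
  live B5: {a}→{a}
  live B6: {a,t}→{a}
  live B7: {a}→{a}
  live B8: {a}→∅

Interference:
  a — {m,p,t}
  m — {a,t}
  p — {a,t}
  t — {a,m,p}

Chromatic number:
  clique {a,m,t} ⇒ need ≥ 3
  3-colouring: c0={a}  c1={t}  c2={m,p}
  χ = 3

Answer: 3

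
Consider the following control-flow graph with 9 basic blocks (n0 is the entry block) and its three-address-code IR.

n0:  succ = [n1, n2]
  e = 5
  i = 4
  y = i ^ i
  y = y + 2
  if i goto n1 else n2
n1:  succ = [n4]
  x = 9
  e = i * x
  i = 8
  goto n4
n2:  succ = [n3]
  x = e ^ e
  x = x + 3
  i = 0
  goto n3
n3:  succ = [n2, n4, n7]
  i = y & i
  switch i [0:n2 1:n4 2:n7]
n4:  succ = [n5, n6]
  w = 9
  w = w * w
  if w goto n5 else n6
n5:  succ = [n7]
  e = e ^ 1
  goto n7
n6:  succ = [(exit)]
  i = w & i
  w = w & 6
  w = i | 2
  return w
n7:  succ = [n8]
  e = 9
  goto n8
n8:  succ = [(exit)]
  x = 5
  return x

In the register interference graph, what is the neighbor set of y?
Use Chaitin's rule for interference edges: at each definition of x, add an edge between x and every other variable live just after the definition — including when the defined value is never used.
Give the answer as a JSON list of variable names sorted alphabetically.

def/use:
  n0: def={e,i,y} ue=∅
  n1: def={e,i,x} ue={i}
  n2: def={i,x} ue={e}
  n3: def={i} ue={i,y}
  n4: def={w} ue=∅
  n5: def={e} ue={e}
  n6: def={i,w} ue={i,w}
  n7: def={e} ue=∅
  n8: def={x} ue=∅

Liveness:
  n0: in=∅ out={e,i,y}
  n1: in={i} out={e,i}
  n2: in={e,y} out={e,i,y}
  n3: in={e,i,y} out={e,i,y}
  n4: in={e,i} out={e,i,w}
  n5: in={e} out=∅
  n6: in={i,w} out=∅
  n7: in=∅ out=∅
  n8: in=∅ out=∅

Conflict graph:
  e: {i,w,x,y}
  i: {e,w,x,y}
  w: {e,i}
  x: {e,i,y}
  y: {e,i,x}

N(y) = ["e", "i", "x"]

Answer: ["e", "i", "x"]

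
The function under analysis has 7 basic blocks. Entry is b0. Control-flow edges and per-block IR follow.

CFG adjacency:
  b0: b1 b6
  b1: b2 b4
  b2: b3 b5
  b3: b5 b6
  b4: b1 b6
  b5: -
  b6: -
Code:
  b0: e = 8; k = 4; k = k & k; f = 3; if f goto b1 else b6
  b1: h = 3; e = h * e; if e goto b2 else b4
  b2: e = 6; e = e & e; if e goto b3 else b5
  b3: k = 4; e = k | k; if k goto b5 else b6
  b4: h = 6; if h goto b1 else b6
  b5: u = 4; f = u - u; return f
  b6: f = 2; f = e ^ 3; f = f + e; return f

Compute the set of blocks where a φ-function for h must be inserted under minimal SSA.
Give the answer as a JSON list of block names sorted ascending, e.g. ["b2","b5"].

idom tree: b1←b0 b2←b1 b3←b2 b4←b1 b5←b2 b6←b0
Join-block Dom:
  b1: preds {b0,b4}: {b0} ∩ {b0,b1,b4} = {b0}; idom=b0
  b5: preds {b2,b3}: {b0,b1,b2} ∩ {b0,b1,b2,b3} = {b0,b1,b2}; idom=b2
  b6: preds {b0,b3,b4}: {b0} ∩ {b0,b1,b2,b3} ∩ {b0,b1,b4} = {b0}; idom=b0

DF derivation:
  join b1 pred b0: · stop@b0
  join b1 pred b4: b4→b1 stop@b0
  join b5 pred b2: · stop@b2
  join b5 pred b3: b3 stop@b2
  join b6 pred b0: · stop@b0
  join b6 pred b3: b3→b2→b1 stop@b0
  join b6 pred b4: b4→b1 stop@b0
  b0 → ∅
  b1 → {b1,b6}
  b2 → {b6}
  b3 → {b5,b6}
  b4 → {b1,b6}
  b5 → ∅
  b6 → ∅

φ for h: defs {b1,b4}
  DF⁺ = {b1,b6}

Answer: ["b1", "b6"]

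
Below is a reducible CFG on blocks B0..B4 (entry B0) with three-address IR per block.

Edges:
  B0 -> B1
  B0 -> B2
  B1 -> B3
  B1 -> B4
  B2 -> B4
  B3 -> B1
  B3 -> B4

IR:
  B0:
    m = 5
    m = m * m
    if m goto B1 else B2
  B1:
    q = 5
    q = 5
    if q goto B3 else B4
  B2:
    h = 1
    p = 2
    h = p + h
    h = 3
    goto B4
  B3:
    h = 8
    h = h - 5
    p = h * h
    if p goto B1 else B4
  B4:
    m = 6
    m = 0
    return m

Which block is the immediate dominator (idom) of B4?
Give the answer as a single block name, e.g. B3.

idom tree: B1←B0 B2←B0 B3←B1 B4←B0
Dom at joins:
  B1: preds {B0,B3}: {B0} ∩ {B0,B1,B3} = {B0}; idom=B0
  B4: preds {B1,B2,B3}: {B0,B1} ∩ {B0,B2} ∩ {B0,B1,B3} = {B0}; idom=B0

idom(B4) = B0

Answer: B0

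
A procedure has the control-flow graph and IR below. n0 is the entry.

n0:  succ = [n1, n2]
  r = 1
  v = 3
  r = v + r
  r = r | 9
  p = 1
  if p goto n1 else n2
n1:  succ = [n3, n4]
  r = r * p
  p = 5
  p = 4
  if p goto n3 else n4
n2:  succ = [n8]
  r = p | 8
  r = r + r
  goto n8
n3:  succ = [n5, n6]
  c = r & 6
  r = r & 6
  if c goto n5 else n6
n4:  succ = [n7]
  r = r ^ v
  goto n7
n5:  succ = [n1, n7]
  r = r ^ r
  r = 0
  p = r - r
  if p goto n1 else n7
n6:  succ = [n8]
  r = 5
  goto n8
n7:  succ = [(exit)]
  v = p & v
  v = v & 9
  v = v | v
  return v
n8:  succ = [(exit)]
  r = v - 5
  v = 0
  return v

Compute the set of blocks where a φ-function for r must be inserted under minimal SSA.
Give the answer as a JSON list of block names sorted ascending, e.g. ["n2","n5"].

Answer: ["n1", "n7", "n8"]

Analysis:
idom tree: n1←n0 n2←n0 n3←n1 n4←n1 n5←n3 n6←n3 n7←n1 n8←n0
Dom∩ at merges:
  n1: preds {n0,n5}: {n0} ∩ {n0,n1,n3,n5} = {n0}; idom=n0
  n7: preds {n4,n5}: {n0,n1,n4} ∩ {n0,n1,n3,n5} = {n0,n1}; idom=n1
  n8: preds {n2,n6}: {n0,n2} ∩ {n0,n1,n3,n6} = {n0}; idom=n0

DF walk-up:
  join n1 pred n0: · stop@n0
  join n1 pred n5: n5→n3→n1 stop@n0
  join n7 pred n4: n4 stop@n1
  join n7 pred n5: n5→n3 stop@n1
  join n8 pred n2: n2 stop@n0
  join n8 pred n6: n6→n3→n1 stop@n0
  n0: DF=∅
  n1: DF={n1,n8}
  n2: DF={n8}
  n3: DF={n1,n7,n8}
  n4: DF={n7}
  n5: DF={n1,n7}
  n6: DF={n8}
  n7: DF=∅
  n8: DF=∅

φ for r: defs {n0,n1,n2,n3,n4,n5,n6,n8}
  DF⁺ = {n1,n7,n8}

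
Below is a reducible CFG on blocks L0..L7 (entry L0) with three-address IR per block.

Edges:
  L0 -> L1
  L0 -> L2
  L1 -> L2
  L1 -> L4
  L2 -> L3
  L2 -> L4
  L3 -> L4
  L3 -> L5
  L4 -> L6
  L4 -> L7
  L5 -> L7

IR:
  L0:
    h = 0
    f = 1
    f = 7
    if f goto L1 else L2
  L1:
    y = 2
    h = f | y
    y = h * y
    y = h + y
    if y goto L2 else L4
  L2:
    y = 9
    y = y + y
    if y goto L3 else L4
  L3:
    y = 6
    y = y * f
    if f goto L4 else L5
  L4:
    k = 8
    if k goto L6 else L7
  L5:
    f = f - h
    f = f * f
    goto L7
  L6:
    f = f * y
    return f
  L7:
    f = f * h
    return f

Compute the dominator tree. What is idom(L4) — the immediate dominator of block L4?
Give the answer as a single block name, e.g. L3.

idom tree: L1←L0 L2←L0 L3←L2 L4←L0 L5←L3 L6←L4 L7←L0
Dom at joins:
  L2: preds {L0,L1}: {L0} ∩ {L0,L1} = {L0}; idom=L0
  L4: preds {L1,L2,L3}: {L0,L1} ∩ {L0,L2} ∩ {L0,L2,L3} = {L0}; idom=L0
  L7: preds {L4,L5}: {L0,L4} ∩ {L0,L2,L3,L5} = {L0}; idom=L0

idom(L4) = L0

Answer: L0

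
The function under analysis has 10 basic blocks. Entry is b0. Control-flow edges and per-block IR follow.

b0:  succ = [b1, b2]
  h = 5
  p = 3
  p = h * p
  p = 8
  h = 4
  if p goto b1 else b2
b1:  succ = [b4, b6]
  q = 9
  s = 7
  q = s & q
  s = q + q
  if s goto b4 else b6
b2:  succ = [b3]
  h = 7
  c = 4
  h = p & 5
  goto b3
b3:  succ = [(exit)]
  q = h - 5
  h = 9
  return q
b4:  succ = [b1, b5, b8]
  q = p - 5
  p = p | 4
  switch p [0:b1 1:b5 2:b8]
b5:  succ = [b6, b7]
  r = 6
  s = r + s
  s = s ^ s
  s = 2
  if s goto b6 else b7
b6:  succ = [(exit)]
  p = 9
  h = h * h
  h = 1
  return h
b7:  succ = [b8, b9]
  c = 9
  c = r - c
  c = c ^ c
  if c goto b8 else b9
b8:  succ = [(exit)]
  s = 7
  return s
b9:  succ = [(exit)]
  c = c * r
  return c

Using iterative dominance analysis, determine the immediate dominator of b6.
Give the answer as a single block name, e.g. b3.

Answer: b1

Analysis:
idom tree: b1←b0 b2←b0 b3←b2 b4←b1 b5←b4 b6←b1 b7←b5 b8←b4 b9←b7
Dom at joins:
  b1: preds {b0,b4}: {b0} ∩ {b0,b1,b4} = {b0}; idom=b0
  b6: preds {b1,b5}: {b0,b1} ∩ {b0,b1,b4,b5} = {b0,b1}; idom=b1
  b8: preds {b4,b7}: {b0,b1,b4} ∩ {b0,b1,b4,b5,b7} = {b0,b1,b4}; idom=b4

idom(b6) = b1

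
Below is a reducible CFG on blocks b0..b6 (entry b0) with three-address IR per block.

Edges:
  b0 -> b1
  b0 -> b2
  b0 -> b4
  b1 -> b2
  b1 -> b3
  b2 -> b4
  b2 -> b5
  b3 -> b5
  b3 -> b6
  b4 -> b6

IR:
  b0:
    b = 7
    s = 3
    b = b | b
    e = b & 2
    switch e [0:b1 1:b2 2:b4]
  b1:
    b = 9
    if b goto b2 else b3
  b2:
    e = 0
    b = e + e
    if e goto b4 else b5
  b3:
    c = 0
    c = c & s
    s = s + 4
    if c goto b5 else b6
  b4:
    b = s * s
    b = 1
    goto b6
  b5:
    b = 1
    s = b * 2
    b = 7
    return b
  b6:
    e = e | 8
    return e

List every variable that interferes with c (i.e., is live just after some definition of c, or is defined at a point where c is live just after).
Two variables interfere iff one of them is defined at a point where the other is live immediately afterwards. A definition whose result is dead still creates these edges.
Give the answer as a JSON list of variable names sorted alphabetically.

Answer: ["e", "s"]

Derivation:
def/use:
  b0 def {b,e,s} use ∅
  b1 def {b} use ∅
  b2 def {b,e} use ∅
  b3 def {c,s} use {s}
  b4 def {b} use {s}
  b5 def {b,s} use ∅
  b6 def {e} use {e}

Live sets:
  live b0: ∅→{e,s}
  live b1: {e,s}→{e,s}
  live b2: {s}→{e,s}
  live b3: {e,s}→{e}
  live b4: {e,s}→{e}
  live b5: ∅→∅
  live b6: {e}→∅

Conflict graph:
  b — {e,s}
  c — {e,s}
  e — {b,c,s}
  s — {b,c,e}

N(c) = ["e", "s"]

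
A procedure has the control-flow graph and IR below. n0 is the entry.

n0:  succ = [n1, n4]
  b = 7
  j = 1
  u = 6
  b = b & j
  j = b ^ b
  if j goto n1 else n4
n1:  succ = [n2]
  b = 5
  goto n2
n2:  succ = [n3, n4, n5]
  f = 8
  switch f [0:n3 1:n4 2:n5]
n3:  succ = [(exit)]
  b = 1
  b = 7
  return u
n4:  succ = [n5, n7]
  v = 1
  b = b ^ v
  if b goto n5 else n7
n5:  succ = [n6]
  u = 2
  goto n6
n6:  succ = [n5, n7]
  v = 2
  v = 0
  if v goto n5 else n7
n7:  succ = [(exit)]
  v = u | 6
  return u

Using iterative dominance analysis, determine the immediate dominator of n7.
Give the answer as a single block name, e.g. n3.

Answer: n0

Working:
idom tree: n1←n0 n2←n1 n3←n2 n4←n0 n5←n0 n6←n5 n7←n0
Dom∩ at merges:
  n4: preds {n0,n2}: {n0} ∩ {n0,n1,n2} = {n0}; idom=n0
  n5: preds {n2,n4,n6}: {n0,n1,n2} ∩ {n0,n4} ∩ {n0,n5,n6} = {n0}; idom=n0
  n7: preds {n4,n6}: {n0,n4} ∩ {n0,n5,n6} = {n0}; idom=n0

idom(n7) = n0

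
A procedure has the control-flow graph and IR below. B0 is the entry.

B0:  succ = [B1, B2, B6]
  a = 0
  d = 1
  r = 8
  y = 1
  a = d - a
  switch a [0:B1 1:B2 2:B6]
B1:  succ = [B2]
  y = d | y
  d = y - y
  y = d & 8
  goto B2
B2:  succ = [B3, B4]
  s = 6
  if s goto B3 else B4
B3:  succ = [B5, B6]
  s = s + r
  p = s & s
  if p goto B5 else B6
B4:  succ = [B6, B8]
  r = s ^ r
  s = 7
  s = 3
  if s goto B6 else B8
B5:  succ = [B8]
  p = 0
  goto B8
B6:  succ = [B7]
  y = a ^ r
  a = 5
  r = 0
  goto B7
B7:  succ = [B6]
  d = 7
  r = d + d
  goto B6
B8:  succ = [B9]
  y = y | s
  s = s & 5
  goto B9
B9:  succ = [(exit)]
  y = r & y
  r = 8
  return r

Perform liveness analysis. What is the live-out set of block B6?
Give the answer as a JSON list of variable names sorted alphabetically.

Answer: ["a"]

Derivation:
Block summaries:
  B0 def {a,d,r,y} use ∅
  B1 def {d,y} use {d,y}
  B2 def {s} use ∅
  B3 def {p,s} use {r,s}
  B4 def {r,s} use {r,s}
  B5 def {p} use ∅
  B6 def {a,r,y} use {a,r}
  B7 def {d,r} use ∅
  B8 def {s,y} use {s,y}
  B9 def {r,y} use {r,y}

Backward fixpoint:
  B0 li=∅ lo={a,d,r,y}
  B1 li={a,d,r,y} lo={a,r,y}
  B2 li={a,r,y} lo={a,r,s,y}
  B3 li={a,r,s,y} lo={a,r,s,y}
  B4 li={a,r,s,y} lo={a,r,s,y}
  B5 li={r,s,y} lo={r,s,y}
  B6 li={a,r} lo={a}
  B7 li={a} lo={a,r}
  B8 li={r,s,y} lo={r,y}
  B9 li={r,y} lo=∅

live-out(B6) = ["a"]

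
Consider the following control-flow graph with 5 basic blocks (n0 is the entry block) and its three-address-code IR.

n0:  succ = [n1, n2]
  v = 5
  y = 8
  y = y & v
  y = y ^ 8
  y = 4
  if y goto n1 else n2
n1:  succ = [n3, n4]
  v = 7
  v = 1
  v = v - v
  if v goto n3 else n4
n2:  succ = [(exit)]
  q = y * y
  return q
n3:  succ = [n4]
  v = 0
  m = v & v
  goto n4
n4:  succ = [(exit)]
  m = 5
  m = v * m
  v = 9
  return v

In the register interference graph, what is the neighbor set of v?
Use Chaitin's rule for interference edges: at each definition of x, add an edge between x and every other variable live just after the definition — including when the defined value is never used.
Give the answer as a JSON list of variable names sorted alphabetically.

Answer: ["m", "y"]

Analysis:
Per-block:
  n0: {v,y} / ∅
  n1: {v} / ∅
  n2: {q} / {y}
  n3: {m,v} / ∅
  n4: {m,v} / {v}

Backward fixpoint:
  live n0: ∅→{y}
  live n1: ∅→{v}
  live n2: {y}→∅
  live n3: ∅→{v}
  live n4: {v}→∅

Conflict graph:
  m: {v}
  q: ∅
  v: {m,y}
  y: {v}

N(v) = ["m", "y"]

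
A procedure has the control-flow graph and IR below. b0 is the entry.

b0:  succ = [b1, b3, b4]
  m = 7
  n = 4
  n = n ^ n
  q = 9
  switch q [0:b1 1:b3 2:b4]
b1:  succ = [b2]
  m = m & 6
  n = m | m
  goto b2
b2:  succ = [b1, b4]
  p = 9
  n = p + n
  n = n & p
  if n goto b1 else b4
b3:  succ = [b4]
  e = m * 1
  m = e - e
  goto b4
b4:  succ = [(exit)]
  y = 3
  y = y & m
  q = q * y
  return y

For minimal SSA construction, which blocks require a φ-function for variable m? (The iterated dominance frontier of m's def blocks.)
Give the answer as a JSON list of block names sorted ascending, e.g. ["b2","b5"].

idom tree: b1←b0 b2←b1 b3←b0 b4←b0
Dom∩ at merges:
  b1: preds {b0,b2}: {b0} ∩ {b0,b1,b2} = {b0}; idom=b0
  b4: preds {b0,b2,b3}: {b0} ∩ {b0,b1,b2} ∩ {b0,b3} = {b0}; idom=b0

DF derivation:
  join b1 pred b0: · stop@b0
  join b1 pred b2: b2→b1 stop@b0
  join b4 pred b0: · stop@b0
  join b4 pred b2: b2→b1 stop@b0
  join b4 pred b3: b3 stop@b0
  DF(b0)=∅
  DF(b1)={b1,b4}
  DF(b2)={b1,b4}
  DF(b3)={b4}
  DF(b4)=∅

φ for m: defs {b0,b1,b3}
  DF⁺ = {b1,b4}

Answer: ["b1", "b4"]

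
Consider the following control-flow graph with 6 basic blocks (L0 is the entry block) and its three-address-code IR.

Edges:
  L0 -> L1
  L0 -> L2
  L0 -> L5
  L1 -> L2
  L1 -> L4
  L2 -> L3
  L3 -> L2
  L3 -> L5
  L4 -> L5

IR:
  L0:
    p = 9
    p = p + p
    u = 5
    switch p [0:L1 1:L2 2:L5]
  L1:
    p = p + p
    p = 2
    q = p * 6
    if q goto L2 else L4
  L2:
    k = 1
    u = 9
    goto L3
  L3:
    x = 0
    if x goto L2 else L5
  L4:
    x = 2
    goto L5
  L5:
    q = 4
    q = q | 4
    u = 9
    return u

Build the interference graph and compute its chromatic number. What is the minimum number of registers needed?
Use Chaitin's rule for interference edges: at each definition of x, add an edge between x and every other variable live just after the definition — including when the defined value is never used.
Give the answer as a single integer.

Block summaries:
  L0: def={p,u} ue=∅
  L1: def={p,q} ue={p}
  L2: def={k,u} ue=∅
  L3: def={x} ue=∅
  L4: def={x} ue=∅
  L5: def={q,u} ue=∅

Live sets:
  L0 li=∅ lo={p}
  L1 li={p} lo=∅
  L2 li=∅ lo=∅
  L3 li=∅ lo=∅
  L4 li=∅ lo=∅
  L5 li=∅ lo=∅

Conflict graph:
  k — ∅
  p — {u}
  q — ∅
  u — {p}
  x — ∅

Colouring:
  lower bound: {p,u} mutually conflict ⇒ χ ≥ 2
  2-colouring: R0={k,p,q,x}  R1={u}
  χ = 2

Answer: 2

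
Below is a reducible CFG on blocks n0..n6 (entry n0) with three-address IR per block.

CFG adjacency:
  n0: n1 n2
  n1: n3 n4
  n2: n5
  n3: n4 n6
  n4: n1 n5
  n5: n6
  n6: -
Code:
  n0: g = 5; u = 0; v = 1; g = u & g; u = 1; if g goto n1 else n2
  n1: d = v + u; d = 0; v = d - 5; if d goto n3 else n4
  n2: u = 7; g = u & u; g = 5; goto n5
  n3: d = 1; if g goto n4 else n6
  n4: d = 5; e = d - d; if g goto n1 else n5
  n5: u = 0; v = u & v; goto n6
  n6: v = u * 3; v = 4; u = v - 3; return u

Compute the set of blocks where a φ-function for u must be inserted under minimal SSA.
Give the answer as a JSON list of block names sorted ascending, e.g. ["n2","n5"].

idom tree: n1←n0 n2←n0 n3←n1 n4←n1 n5←n0 n6←n0
Join-block Dom:
  n1: preds {n0,n4}: {n0} ∩ {n0,n1,n4} = {n0}; idom=n0
  n4: preds {n1,n3}: {n0,n1} ∩ {n0,n1,n3} = {n0,n1}; idom=n1
  n5: preds {n2,n4}: {n0,n2} ∩ {n0,n1,n4} = {n0}; idom=n0
  n6: preds {n3,n5}: {n0,n1,n3} ∩ {n0,n5} = {n0}; idom=n0

DF derivation:
  join n1 pred n0: · stop@n0
  join n1 pred n4: n4→n1 stop@n0
  join n4 pred n1: · stop@n1
  join n4 pred n3: n3 stop@n1
  join n5 pred n2: n2 stop@n0
  join n5 pred n4: n4→n1 stop@n0
  join n6 pred n3: n3→n1 stop@n0
  join n6 pred n5: n5 stop@n0
  n0 → ∅
  n1 → {n1,n5,n6}
  n2 → {n5}
  n3 → {n4,n6}
  n4 → {n1,n5}
  n5 → {n6}
  n6 → ∅

φ for u: defs {n0,n2,n5,n6}
  DF⁺ = {n5,n6}

Answer: ["n5", "n6"]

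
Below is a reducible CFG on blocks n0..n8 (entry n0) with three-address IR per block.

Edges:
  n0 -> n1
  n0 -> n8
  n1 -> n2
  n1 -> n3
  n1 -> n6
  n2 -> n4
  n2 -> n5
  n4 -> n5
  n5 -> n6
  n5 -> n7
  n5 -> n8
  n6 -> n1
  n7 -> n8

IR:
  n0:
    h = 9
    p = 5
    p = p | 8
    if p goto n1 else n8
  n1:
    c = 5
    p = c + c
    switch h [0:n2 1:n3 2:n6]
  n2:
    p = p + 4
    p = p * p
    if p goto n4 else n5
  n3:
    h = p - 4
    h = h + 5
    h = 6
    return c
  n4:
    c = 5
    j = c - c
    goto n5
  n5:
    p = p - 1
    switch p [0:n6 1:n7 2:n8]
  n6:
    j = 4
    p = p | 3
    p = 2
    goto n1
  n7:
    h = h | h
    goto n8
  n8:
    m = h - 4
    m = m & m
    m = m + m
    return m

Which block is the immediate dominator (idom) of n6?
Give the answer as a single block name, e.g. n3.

idom tree: n1←n0 n2←n1 n3←n1 n4←n2 n5←n2 n6←n1 n7←n5 n8←n0
Join-block Dom:
  n1: preds {n0,n6}: {n0} ∩ {n0,n1,n6} = {n0}; idom=n0
  n5: preds {n2,n4}: {n0,n1,n2} ∩ {n0,n1,n2,n4} = {n0,n1,n2}; idom=n2
  n6: preds {n1,n5}: {n0,n1} ∩ {n0,n1,n2,n5} = {n0,n1}; idom=n1
  n8: preds {n0,n5,n7}: {n0} ∩ {n0,n1,n2,n5} ∩ {n0,n1,n2,n5,n7} = {n0}; idom=n0

idom(n6) = n1

Answer: n1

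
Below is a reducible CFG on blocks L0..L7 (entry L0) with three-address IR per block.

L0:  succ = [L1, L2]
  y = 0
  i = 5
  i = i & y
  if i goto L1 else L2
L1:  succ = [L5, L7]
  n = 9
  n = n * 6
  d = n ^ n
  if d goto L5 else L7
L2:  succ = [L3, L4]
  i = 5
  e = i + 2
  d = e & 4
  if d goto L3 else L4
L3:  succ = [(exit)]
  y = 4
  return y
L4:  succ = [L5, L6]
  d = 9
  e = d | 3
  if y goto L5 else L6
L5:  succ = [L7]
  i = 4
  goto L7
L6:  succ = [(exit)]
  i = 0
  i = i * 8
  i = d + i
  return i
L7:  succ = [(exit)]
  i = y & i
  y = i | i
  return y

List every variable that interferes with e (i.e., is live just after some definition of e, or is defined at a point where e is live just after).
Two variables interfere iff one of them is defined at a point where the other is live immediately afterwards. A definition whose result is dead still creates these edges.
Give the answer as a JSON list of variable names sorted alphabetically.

Answer: ["d", "y"]

Analysis:
def/use:
  L0: {i,y} / ∅
  L1: {d,n} / ∅
  L2: {d,e,i} / ∅
  L3: {y} / ∅
  L4: {d,e} / {y}
  L5: {i} / ∅
  L6: {i} / {d}
  L7: {i,y} / {i,y}

Live sets:
  L0: in=∅ out={i,y}
  L1: in={i,y} out={i,y}
  L2: in={y} out={y}
  L3: in=∅ out=∅
  L4: in={y} out={d,y}
  L5: in={y} out={i,y}
  L6: in={d} out=∅
  L7: in={i,y} out=∅

Interference:
  d — {e,i,y}
  e — {d,y}
  i — {d,n,y}
  n — {i,y}
  y — {d,e,i,n}

N(e) = ["d", "y"]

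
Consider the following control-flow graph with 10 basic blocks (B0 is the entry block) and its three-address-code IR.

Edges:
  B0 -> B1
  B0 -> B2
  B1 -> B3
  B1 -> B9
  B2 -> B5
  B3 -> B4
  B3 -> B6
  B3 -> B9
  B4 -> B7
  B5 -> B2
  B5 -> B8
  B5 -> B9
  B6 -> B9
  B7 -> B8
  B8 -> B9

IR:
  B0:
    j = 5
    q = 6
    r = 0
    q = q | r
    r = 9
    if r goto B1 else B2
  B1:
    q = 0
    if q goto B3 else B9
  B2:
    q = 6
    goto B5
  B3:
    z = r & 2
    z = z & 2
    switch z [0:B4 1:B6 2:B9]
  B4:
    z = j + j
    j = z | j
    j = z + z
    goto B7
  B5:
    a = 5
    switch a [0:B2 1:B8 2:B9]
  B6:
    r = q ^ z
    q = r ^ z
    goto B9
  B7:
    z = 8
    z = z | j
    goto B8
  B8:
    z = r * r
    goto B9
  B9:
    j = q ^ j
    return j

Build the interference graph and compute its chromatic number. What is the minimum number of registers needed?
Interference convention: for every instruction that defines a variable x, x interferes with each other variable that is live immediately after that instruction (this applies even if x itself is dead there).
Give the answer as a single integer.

Answer: 4

Working:
def/use:
  B0: {j,q,r} / ∅
  B1: {q} / ∅
  B2: {q} / ∅
  B3: {z} / {r}
  B4: {j,z} / {j}
  B5: {a} / ∅
  B6: {q,r} / {q,z}
  B7: {z} / {j}
  B8: {z} / {r}
  B9: {j} / {j,q}

Live sets:
  B0: in=∅ out={j,r}
  B1: in={j,r} out={j,q,r}
  B2: in={j,r} out={j,q,r}
  B3: in={j,q,r} out={j,q,r,z}
  B4: in={j,q,r} out={j,q,r}
  B5: in={j,q,r} out={j,q,r}
  B6: in={j,q,z} out={j,q}
  B7: in={j,q,r} out={j,q,r}
  B8: in={j,q,r} out={j,q}
  B9: in={j,q} out=∅

Interference:
  a: {j,q,r}
  j: {a,q,r,z}
  q: {a,j,r,z}
  r: {a,j,q,z}
  z: {j,q,r}

Chromatic number:
  lower bound: {a,j,q,r} mutually conflict ⇒ χ ≥ 4
  assign a→R3 j→R0 q→R1 r→R2 z→R3 — no edge inside a register ⇒ χ ≤ 4
  χ = 4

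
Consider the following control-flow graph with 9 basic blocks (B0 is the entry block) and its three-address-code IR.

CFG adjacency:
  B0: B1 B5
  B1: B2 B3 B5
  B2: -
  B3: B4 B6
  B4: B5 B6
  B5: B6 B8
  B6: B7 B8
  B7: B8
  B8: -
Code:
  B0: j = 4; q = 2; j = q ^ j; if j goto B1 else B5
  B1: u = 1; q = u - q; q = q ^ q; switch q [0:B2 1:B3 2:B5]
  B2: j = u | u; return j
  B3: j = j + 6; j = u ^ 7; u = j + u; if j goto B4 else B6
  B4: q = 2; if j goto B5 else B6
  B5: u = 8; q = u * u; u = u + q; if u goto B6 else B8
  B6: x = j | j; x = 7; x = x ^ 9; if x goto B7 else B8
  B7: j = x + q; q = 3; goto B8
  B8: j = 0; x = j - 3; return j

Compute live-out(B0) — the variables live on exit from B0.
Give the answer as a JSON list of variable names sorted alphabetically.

def/use:
  B0 def {j,q} use ∅
  B1 def {q,u} use {q}
  B2 def {j} use {u}
  B3 def {j,u} use {j,u}
  B4 def {q} use {j}
  B5 def {q,u} use ∅
  B6 def {x} use {j}
  B7 def {j,q} use {q,x}
  B8 def {j,x} use ∅

Liveness:
  B0 li=∅ lo={j,q}
  B1 li={j,q} lo={j,q,u}
  B2 li={u} lo=∅
  B3 li={j,q,u} lo={j,q}
  B4 li={j} lo={j,q}
  B5 li={j} lo={j,q}
  B6 li={j,q} lo={q,x}
  B7 li={q,x} lo=∅
  B8 li=∅ lo=∅

live-out(B0) = ["j", "q"]

Answer: ["j", "q"]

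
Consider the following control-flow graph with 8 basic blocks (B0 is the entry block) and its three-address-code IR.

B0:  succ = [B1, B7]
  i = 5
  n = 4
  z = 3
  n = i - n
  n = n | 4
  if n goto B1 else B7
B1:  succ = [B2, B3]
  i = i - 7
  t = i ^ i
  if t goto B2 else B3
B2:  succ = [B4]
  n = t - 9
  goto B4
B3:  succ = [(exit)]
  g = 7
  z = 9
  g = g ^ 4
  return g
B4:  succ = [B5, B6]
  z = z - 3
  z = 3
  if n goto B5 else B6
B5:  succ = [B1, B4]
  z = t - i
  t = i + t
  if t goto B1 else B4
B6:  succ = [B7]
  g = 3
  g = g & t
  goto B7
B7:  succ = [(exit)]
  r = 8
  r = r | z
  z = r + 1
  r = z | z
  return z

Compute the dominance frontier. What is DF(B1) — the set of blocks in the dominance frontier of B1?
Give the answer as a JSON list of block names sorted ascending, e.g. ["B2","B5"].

Answer: ["B1", "B7"]

Working:
idom tree: B1←B0 B2←B1 B3←B1 B4←B2 B5←B4 B6←B4 B7←B0
Dom∩ at merges:
  B1: preds {B0,B5}: {B0} ∩ {B0,B1,B2,B4,B5} = {B0}; idom=B0
  B4: preds {B2,B5}: {B0,B1,B2} ∩ {B0,B1,B2,B4,B5} = {B0,B1,B2}; idom=B2
  B7: preds {B0,B6}: {B0} ∩ {B0,B1,B2,B4,B6} = {B0}; idom=B0

Frontier:
  B1←B0: walk · to B0
  B1←B5: walk B5→B4→B2→B1 to B0
  B4←B2: walk · to B2
  B4←B5: walk B5→B4 to B2
  B7←B0: walk · to B0
  B7←B6: walk B6→B4→B2→B1 to B0
  B0 → ∅
  B1 → {B1,B7}
  B2 → {B1,B7}
  B3 → ∅
  B4 → {B1,B4,B7}
  B5 → {B1,B4}
  B6 → {B7}
  B7 → ∅

DF(B1) = ["B1", "B7"]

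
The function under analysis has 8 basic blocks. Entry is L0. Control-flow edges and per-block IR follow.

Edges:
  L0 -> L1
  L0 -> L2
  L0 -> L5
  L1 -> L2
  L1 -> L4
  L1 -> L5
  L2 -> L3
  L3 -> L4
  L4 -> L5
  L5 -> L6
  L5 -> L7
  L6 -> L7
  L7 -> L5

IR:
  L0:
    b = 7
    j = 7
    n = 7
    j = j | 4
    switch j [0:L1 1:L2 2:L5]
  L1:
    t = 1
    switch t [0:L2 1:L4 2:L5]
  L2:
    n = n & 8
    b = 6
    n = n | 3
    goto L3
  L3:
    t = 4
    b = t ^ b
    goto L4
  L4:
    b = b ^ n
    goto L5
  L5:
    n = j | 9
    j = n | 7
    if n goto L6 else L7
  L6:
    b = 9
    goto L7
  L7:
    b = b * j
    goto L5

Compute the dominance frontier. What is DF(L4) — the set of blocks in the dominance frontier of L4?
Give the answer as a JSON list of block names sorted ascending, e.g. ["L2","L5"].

idom tree: L1←L0 L2←L0 L3←L2 L4←L0 L5←L0 L6←L5 L7←L5
Dom∩ at merges:
  L2: preds {L0,L1}: {L0} ∩ {L0,L1} = {L0}; idom=L0
  L4: preds {L1,L3}: {L0,L1} ∩ {L0,L2,L3} = {L0}; idom=L0
  L5: preds {L0,L1,L4,L7}: {L0} ∩ {L0,L1} ∩ {L0,L4} ∩ {L0,L5,L7} = {L0}; idom=L0
  L7: preds {L5,L6}: {L0,L5} ∩ {L0,L5,L6} = {L0,L5}; idom=L5

Frontier:
  L2←L0: walk · to L0
  L2←L1: walk L1 to L0
  L4←L1: walk L1 to L0
  L4←L3: walk L3→L2 to L0
  L5←L0: walk · to L0
  L5←L1: walk L1 to L0
  L5←L4: walk L4 to L0
  L5←L7: walk L7→L5 to L0
  L7←L5: walk · to L5
  L7←L6: walk L6 to L5
  L0: DF=∅
  L1: DF={L2,L4,L5}
  L2: DF={L4}
  L3: DF={L4}
  L4: DF={L5}
  L5: DF={L5}
  L6: DF={L7}
  L7: DF={L5}

DF(L4) = ["L5"]

Answer: ["L5"]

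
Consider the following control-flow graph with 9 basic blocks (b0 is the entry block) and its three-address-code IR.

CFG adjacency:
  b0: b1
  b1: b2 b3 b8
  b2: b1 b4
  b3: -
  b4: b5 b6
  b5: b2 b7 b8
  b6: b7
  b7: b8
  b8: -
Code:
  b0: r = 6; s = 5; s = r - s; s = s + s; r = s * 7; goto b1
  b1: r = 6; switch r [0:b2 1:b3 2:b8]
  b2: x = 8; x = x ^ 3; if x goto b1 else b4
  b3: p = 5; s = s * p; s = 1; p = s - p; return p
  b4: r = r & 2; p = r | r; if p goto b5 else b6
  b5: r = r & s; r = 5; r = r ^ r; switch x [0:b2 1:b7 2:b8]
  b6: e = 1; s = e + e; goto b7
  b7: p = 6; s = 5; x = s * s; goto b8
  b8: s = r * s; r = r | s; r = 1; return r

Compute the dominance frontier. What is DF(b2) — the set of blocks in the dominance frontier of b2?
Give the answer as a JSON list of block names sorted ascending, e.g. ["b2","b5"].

Answer: ["b1", "b2", "b8"]

Working:
idom tree: b1←b0 b2←b1 b3←b1 b4←b2 b5←b4 b6←b4 b7←b4 b8←b1
Join-block Dom:
  b1: preds {b0,b2}: {b0} ∩ {b0,b1,b2} = {b0}; idom=b0
  b2: preds {b1,b5}: {b0,b1} ∩ {b0,b1,b2,b4,b5} = {b0,b1}; idom=b1
  b7: preds {b5,b6}: {b0,b1,b2,b4,b5} ∩ {b0,b1,b2,b4,b6} = {b0,b1,b2,b4}; idom=b4
  b8: preds {b1,b5,b7}: {b0,b1} ∩ {b0,b1,b2,b4,b5} ∩ {b0,b1,b2,b4,b7} = {b0,b1}; idom=b1

Frontier:
  join b1 pred b0: · stop@b0
  join b1 pred b2: b2→b1 stop@b0
  join b2 pred b1: · stop@b1
  join b2 pred b5: b5→b4→b2 stop@b1
  join b7 pred b5: b5 stop@b4
  join b7 pred b6: b6 stop@b4
  join b8 pred b1: · stop@b1
  join b8 pred b5: b5→b4→b2 stop@b1
  join b8 pred b7: b7→b4→b2 stop@b1
  b0: DF=∅
  b1: DF={b1}
  b2: DF={b1,b2,b8}
  b3: DF=∅
  b4: DF={b2,b8}
  b5: DF={b2,b7,b8}
  b6: DF={b7}
  b7: DF={b8}
  b8: DF=∅

DF(b2) = ["b1", "b2", "b8"]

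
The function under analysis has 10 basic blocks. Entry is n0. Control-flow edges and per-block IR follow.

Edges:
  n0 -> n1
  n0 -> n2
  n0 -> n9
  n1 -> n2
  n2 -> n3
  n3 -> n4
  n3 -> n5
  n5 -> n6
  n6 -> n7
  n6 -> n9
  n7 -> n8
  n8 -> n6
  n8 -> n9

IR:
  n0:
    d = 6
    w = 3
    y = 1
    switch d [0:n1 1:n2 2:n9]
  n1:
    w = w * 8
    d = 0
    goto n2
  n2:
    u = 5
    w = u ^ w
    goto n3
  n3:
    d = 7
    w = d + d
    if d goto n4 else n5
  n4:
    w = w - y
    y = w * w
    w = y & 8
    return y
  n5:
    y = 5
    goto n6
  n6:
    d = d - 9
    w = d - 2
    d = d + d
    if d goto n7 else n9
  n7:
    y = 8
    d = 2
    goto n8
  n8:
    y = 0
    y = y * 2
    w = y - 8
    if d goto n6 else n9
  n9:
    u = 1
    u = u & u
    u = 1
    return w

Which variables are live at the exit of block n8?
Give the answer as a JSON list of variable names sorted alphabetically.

Block summaries:
  n0: {d,w,y} / ∅
  n1: {d,w} / {w}
  n2: {u,w} / {w}
  n3: {d,w} / ∅
  n4: {w,y} / {w,y}
  n5: {y} / ∅
  n6: {d,w} / {d}
  n7: {d,y} / ∅
  n8: {w,y} / {d}
  n9: {u} / {w}

Live sets:
  live n0: ∅→{w,y}
  live n1: {w,y}→{w,y}
  live n2: {w,y}→{y}
  live n3: {y}→{d,w,y}
  live n4: {w,y}→∅
  live n5: {d}→{d}
  live n6: {d}→{w}
  live n7: ∅→{d}
  live n8: {d}→{d,w}
  live n9: {w}→∅

live-out(n8) = ["d", "w"]

Answer: ["d", "w"]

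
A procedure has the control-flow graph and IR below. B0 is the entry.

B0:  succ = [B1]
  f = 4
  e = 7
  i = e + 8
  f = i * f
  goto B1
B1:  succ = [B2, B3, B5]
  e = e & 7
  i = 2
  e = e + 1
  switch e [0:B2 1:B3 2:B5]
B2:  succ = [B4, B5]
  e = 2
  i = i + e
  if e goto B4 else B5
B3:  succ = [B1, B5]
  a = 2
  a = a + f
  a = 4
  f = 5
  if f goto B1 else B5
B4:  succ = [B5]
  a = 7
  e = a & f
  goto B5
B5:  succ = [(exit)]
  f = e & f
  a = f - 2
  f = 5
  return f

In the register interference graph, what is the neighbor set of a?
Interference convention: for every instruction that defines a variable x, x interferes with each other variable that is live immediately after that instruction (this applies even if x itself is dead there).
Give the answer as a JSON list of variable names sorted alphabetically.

Per-block:
  B0: def={e,f,i} ue=∅
  B1: def={e,i} ue={e}
  B2: def={e,i} ue={i}
  B3: def={a,f} ue={f}
  B4: def={a,e} ue={f}
  B5: def={a,f} ue={e,f}

Liveness:
  live B0: ∅→{e,f}
  live B1: {e,f}→{e,f,i}
  live B2: {f,i}→{e,f}
  live B3: {e,f}→{e,f}
  live B4: {f}→{e,f}
  live B5: {e,f}→∅

Interference:
  a↔{e,f}
  e↔{a,f,i}
  f↔{a,e,i}
  i↔{e,f}

N(a) = ["e", "f"]

Answer: ["e", "f"]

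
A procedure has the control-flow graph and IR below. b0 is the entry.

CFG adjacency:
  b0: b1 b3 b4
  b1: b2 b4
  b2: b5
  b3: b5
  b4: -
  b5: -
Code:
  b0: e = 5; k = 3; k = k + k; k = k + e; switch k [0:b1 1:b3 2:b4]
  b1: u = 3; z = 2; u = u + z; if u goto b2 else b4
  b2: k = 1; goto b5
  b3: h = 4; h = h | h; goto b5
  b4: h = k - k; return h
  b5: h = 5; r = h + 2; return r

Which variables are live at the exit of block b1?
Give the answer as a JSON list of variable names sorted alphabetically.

Answer: ["k"]

Analysis:
Block summaries:
  b0: {e,k} / ∅
  b1: {u,z} / ∅
  b2: {k} / ∅
  b3: {h} / ∅
  b4: {h} / {k}
  b5: {h,r} / ∅

Backward fixpoint:
  b0 li=∅ lo={k}
  b1 li={k} lo={k}
  b2 li=∅ lo=∅
  b3 li=∅ lo=∅
  b4 li={k} lo=∅
  b5 li=∅ lo=∅

live-out(b1) = ["k"]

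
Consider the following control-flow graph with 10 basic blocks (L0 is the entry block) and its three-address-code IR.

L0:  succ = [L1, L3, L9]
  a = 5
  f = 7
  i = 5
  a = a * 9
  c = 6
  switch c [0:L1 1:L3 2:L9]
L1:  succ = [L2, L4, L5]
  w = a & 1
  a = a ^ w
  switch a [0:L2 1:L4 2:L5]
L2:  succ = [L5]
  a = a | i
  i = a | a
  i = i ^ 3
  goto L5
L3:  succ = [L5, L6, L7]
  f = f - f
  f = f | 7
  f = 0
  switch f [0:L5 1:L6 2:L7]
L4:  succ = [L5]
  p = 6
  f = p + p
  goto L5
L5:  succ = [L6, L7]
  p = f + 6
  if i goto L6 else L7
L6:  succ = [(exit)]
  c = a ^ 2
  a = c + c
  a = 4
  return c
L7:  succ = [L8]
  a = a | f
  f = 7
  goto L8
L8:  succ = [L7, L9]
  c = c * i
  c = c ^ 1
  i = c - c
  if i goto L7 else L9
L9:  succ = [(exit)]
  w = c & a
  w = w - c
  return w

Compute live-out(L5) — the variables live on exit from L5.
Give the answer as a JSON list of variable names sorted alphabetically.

Answer: ["a", "c", "f", "i"]

Analysis:
def/use:
  L0 def {a,c,f,i} use ∅
  L1 def {a,w} use {a}
  L2 def {a,i} use {a,i}
  L3 def {f} use {f}
  L4 def {f,p} use ∅
  L5 def {p} use {f,i}
  L6 def {a,c} use {a}
  L7 def {a,f} use {a,f}
  L8 def {c,i} use {c,i}
  L9 def {w} use {a,c}

Live sets:
  L0: in=∅ out={a,c,f,i}
  L1: in={a,c,f,i} out={a,c,f,i}
  L2: in={a,c,f,i} out={a,c,f,i}
  L3: in={a,c,f,i} out={a,c,f,i}
  L4: in={a,c,i} out={a,c,f,i}
  L5: in={a,c,f,i} out={a,c,f,i}
  L6: in={a} out=∅
  L7: in={a,c,f,i} out={a,c,f,i}
  L8: in={a,c,f,i} out={a,c,f,i}
  L9: in={a,c} out=∅

live-out(L5) = ["a", "c", "f", "i"]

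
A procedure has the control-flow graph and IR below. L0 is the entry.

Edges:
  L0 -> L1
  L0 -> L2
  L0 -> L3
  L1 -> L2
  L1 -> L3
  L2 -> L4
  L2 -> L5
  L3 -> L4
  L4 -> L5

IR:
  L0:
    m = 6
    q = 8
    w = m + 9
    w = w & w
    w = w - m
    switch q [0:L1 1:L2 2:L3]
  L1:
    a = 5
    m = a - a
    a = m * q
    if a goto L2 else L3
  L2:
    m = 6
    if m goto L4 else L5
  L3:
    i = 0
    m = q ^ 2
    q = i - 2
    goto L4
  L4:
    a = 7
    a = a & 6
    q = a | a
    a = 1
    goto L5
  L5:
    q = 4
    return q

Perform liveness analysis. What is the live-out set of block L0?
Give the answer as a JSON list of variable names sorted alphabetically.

Answer: ["q"]

Derivation:
Block summaries:
  L0: def={m,q,w} ue=∅
  L1: def={a,m} ue={q}
  L2: def={m} ue=∅
  L3: def={i,m,q} ue={q}
  L4: def={a,q} ue=∅
  L5: def={q} ue=∅

Liveness:
  L0: in=∅ out={q}
  L1: in={q} out={q}
  L2: in=∅ out=∅
  L3: in={q} out=∅
  L4: in=∅ out=∅
  L5: in=∅ out=∅

live-out(L0) = ["q"]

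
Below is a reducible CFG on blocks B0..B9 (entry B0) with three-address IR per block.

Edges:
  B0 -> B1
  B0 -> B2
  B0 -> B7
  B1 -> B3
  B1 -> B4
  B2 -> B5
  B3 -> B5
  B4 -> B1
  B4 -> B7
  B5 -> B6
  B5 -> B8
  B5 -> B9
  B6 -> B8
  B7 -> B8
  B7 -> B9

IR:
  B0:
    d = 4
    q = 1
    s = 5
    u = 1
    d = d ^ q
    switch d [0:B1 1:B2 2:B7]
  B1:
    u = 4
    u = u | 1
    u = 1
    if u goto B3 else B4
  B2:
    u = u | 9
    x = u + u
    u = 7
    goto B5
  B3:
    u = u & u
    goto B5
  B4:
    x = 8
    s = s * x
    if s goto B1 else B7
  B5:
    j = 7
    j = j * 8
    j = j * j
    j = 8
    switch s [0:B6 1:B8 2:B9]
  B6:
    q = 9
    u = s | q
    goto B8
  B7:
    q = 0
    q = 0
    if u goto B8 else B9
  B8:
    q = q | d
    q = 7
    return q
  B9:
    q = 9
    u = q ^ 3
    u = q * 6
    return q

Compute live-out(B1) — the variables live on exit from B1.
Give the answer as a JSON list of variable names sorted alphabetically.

def/use:
  B0 def {d,q,s,u} use ∅
  B1 def {u} use ∅
  B2 def {u,x} use {u}
  B3 def {u} use {u}
  B4 def {s,x} use {s}
  B5 def {j} use {s}
  B6 def {q,u} use {s}
  B7 def {q} use {u}
  B8 def {q} use {d,q}
  B9 def {q,u} use ∅

Liveness:
  B0: in=∅ out={d,q,s,u}
  B1: in={d,q,s} out={d,q,s,u}
  B2: in={d,q,s,u} out={d,q,s}
  B3: in={d,q,s,u} out={d,q,s}
  B4: in={d,q,s,u} out={d,q,s,u}
  B5: in={d,q,s} out={d,q,s}
  B6: in={d,s} out={d,q}
  B7: in={d,u} out={d,q}
  B8: in={d,q} out=∅
  B9: in=∅ out=∅

live-out(B1) = ["d", "q", "s", "u"]

Answer: ["d", "q", "s", "u"]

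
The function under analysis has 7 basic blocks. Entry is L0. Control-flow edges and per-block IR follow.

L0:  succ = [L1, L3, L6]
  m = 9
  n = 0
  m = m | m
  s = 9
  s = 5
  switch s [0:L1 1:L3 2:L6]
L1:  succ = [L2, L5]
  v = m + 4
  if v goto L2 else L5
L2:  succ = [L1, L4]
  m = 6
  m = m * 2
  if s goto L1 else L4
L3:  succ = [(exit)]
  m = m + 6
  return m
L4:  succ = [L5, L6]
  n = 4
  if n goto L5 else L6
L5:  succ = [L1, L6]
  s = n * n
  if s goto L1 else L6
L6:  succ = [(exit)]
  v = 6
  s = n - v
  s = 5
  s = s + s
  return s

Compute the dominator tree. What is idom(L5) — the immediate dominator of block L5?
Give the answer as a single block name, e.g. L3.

idom tree: L1←L0 L2←L1 L3←L0 L4←L2 L5←L1 L6←L0
Dom∩ at merges:
  L1: preds {L0,L2,L5}: {L0} ∩ {L0,L1,L2} ∩ {L0,L1,L5} = {L0}; idom=L0
  L5: preds {L1,L4}: {L0,L1} ∩ {L0,L1,L2,L4} = {L0,L1}; idom=L1
  L6: preds {L0,L4,L5}: {L0} ∩ {L0,L1,L2,L4} ∩ {L0,L1,L5} = {L0}; idom=L0

idom(L5) = L1

Answer: L1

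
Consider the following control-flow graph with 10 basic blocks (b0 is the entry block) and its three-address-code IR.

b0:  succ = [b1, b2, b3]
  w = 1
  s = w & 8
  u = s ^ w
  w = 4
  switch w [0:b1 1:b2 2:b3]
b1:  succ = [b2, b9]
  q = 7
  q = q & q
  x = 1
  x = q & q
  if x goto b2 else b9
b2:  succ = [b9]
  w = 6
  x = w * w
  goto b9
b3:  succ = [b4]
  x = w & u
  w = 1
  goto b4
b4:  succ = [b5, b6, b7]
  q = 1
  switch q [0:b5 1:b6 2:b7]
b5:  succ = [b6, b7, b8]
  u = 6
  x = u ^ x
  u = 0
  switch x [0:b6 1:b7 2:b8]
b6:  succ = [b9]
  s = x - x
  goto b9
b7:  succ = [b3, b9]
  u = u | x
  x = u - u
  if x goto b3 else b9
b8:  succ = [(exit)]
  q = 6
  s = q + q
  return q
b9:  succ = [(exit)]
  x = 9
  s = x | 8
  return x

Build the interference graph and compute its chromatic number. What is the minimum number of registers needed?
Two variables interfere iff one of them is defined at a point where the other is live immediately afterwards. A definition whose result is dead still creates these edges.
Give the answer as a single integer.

def/use:
  b0 def {s,u,w} use ∅
  b1 def {q,x} use ∅
  b2 def {w,x} use ∅
  b3 def {w,x} use {u,w}
  b4 def {q} use ∅
  b5 def {u,x} use {x}
  b6 def {s} use {x}
  b7 def {u,x} use {u,x}
  b8 def {q,s} use ∅
  b9 def {s,x} use ∅

Live sets:
  live b0: ∅→{u,w}
  live b1: ∅→∅
  live b2: ∅→∅
  live b3: {u,w}→{u,w,x}
  live b4: {u,w,x}→{u,w,x}
  live b5: {w,x}→{u,w,x}
  live b6: {x}→∅
  live b7: {u,w,x}→{u,w}
  live b8: ∅→∅
  live b9: ∅→∅

Interfere edges:
  q — {s,u,w,x}
  s — {q,w,x}
  u — {q,w,x}
  w — {q,s,u,x}
  x — {q,s,u,w}

Colouring:
  clique {q,s,w,x} ⇒ need ≥ 4
  4-colouring: c0={q}  c1={w}  c2={x}  c3={s,u}
  χ = 4

Answer: 4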